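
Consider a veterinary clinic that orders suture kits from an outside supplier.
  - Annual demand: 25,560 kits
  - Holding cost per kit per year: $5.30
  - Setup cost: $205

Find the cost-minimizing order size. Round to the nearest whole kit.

1,406 kits

2DS/H = 2·25,560·205/5.3 = 1,977,283.02
EOQ = √1,977,283.02 ≈ 1,406.16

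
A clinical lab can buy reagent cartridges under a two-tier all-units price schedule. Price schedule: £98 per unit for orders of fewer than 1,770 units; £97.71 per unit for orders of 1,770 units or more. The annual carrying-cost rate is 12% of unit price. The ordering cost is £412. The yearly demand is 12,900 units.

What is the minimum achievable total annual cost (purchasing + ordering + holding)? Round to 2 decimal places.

H₁ = 12%×£98 = £11.7600;  H₂ = 12%×£97.71 = £11.7252
EOQ₁ = √(2×12,900×412/11.7600) = 950.72  (< 1,770, feasible at tier 1)
EOQ₂ = √(2×12,900×412/11.7252) = 952.13  (< 1,770 → use Q = 1,770 at tier-2 price)
TC(tier 1 (EOQ₁), Q≈950.7) = £1,275,380.52
TC(tier 2, Q≈1,770.0) = £1,273,838.51
Minimum at tier 2: £1,273,838.51

£1,273,838.51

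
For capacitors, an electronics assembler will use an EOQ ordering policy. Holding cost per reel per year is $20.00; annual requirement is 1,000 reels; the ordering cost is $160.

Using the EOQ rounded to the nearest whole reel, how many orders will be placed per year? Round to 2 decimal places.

7.94 orders per year

2DS/H = 2·1,000·160/20 = 16,000.00
EOQ = √16,000.00 ≈ 126.49 → Q = 126
N = D/Q = 1,000/126 ≈ 7.937 orders/yr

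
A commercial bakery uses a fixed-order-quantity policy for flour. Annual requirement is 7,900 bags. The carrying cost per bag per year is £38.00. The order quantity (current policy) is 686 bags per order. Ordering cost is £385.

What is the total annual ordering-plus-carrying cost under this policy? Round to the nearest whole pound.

Annual ordering cost = (D/Q)·S = (7,900/686) × 385 = £4,433.67
Annual holding cost  = (Q/2)·H = (686/2) × 38 = £13,034.00
Total = £4,433.67 + £13,034.00 = £17,467.67

£17,468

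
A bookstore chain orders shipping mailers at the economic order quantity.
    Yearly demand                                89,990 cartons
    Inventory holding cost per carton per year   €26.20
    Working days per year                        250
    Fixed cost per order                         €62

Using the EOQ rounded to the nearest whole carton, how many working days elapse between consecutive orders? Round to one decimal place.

1.8 days

EOQ = √(2DS/H) = √(2 × 89,990 × 62 / 26.2)
    = √(425,906.87) ≈ 652.62 → Q = 653 cartons
T = Q/D × 250 days = 653/89,990 × 250 = 1.814 days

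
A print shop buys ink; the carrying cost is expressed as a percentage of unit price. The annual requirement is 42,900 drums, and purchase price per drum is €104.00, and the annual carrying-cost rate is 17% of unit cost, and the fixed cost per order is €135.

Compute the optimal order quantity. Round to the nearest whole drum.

809 drums

Holding cost per drum per year: H = 17% × €104 = €17.6800
EOQ = √(2DS/H) = √(2 × 42,900 × 135 / 17.68)
    = √(655,147.06) ≈ 809.41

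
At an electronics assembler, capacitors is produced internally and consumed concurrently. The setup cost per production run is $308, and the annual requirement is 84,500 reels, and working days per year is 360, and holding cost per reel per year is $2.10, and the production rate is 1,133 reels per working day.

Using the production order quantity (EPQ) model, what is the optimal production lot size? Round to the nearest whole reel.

5,591 reels

Daily demand d = 84,500/360 = 234.722; p = 1133; 1 − d/p = 0.79283
EPQ = √(2DS / (H(1 − d/p)))
    = √(2 × 84,500 × 308 / (2.1 × 0.79283)) ≈ 5,591.38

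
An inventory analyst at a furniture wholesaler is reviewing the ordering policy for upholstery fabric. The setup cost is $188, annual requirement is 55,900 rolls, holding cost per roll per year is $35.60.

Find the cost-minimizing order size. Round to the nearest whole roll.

Optimal lot size Q* = (2 × 55,900 × $188 / $35.6)^½ ≈ 768.38

768 rolls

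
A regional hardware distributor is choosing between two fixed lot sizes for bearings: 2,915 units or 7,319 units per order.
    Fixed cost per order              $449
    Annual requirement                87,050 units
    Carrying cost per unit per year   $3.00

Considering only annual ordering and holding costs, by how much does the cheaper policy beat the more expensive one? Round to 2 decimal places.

For each Q, cost = (D/Q)·S + (Q/2)·H.
TC(2,915) = (87,050/2,915)×449 + (2,915/2)×3 = $17,780.89
TC(7,319) = (87,050/7,319)×449 + (7,319/2)×3 = $16,318.77
Lots of 7,319 are cheaper by $1,462.12.

$1,462.12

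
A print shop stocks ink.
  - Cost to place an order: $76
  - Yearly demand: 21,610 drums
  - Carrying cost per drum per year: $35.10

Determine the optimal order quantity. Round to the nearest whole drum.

EOQ = √(2DS/H) = √(2 × 21,610 × 76 / 35.1)
    = √(93,581.77) ≈ 305.91

306 drums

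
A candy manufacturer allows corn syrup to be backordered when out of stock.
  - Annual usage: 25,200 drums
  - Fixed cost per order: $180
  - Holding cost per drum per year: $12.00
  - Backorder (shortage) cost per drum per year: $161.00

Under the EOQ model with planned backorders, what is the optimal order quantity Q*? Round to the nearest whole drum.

901 drums

Basic EOQ = √(2·25,200·180/12) = 869.483
Backorder adjustment √((H+b)/b) = √((12+161)/161) = 1.0366
Q* = 869.483 × 1.0366 ≈ 901.30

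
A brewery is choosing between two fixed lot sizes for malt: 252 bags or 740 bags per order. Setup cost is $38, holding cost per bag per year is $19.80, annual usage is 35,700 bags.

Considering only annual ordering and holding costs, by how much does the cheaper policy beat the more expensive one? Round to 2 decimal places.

$1,281.11

For each Q, cost = (D/Q)·S + (Q/2)·H.
TC(252) = (35,700/252)×38 + (252/2)×19.8 = $7,878.13
TC(740) = (35,700/740)×38 + (740/2)×19.8 = $9,159.24
Cheaper: Q = 252.  Difference = $1,281.11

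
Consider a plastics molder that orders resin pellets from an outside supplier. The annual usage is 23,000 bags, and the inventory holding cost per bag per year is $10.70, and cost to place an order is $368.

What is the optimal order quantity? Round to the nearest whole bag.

Optimal lot size Q* = (2 × 23,000 × $368 / $10.7)^½ ≈ 1,257.80

1,258 bags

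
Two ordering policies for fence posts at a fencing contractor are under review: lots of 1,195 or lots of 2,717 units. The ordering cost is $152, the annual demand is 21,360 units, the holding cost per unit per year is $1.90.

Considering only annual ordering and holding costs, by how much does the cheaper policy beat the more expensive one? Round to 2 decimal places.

$76.06

Annual cost at Q: ordering D·S/Q plus holding Q·H/2.
TC(1,195) = (21,360/1,195)×152 + (1,195/2)×1.9 = $3,852.17
TC(2,717) = (21,360/2,717)×152 + (2,717/2)×1.9 = $3,776.12
Cheaper: Q = 2,717.  Difference = $76.06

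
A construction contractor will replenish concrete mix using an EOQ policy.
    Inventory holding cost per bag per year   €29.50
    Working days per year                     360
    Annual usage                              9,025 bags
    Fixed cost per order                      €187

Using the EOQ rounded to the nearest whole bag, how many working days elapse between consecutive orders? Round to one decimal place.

13.5 days

Optimal lot size Q* = (2 × 9,025 × €187 / €29.5)^½ ≈ 338.26 → Q = 338 bags
T = Q/D × 360 days = 338/9,025 × 360 = 13.483 days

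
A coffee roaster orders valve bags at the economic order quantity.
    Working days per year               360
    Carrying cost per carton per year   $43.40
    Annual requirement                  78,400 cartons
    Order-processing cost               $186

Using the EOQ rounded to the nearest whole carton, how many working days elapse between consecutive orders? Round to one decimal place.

Q* = √(2·D·S / H) = √(2·78,400·186 / 43.4) = √672,000.0 ≈ 819.76 → Q = 820 cartons
Cycle time = (working days × Q)/D = (360 × 820) / 78,400 = 3.765 days

3.8 days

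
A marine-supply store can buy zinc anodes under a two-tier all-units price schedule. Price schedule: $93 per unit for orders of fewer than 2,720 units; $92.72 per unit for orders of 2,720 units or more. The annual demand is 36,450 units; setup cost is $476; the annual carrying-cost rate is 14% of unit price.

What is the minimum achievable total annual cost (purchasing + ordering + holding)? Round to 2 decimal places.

H₁ = 14%×$93 = $13.0200;  H₂ = 14%×$92.72 = $12.9808
EOQ₁ = √(2×36,450×476/13.0200) = 1,632.53  (< 2,720, feasible at tier 1)
EOQ₂ = √(2×36,450×476/12.9808) = 1,635.00  (< 2,720 → use Q = 2,720 at tier-2 price)
TC(tier 1 (EOQ₁), Q≈1,632.5) = $3,411,105.57
TC(tier 2, Q≈2,720.0) = $3,403,676.64
Minimum at tier 2: $3,403,676.64

$3,403,676.64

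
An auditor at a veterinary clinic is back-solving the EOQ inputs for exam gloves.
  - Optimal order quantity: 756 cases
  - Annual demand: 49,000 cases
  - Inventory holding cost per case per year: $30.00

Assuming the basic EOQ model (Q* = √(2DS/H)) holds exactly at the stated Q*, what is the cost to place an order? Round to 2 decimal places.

$174.96

From Q* = √(2DS/H) ⇒ Q*² = 2DS/H.
S = Q²H / (2D) = 756² × 30 / (2 × 49,000) = 174.9600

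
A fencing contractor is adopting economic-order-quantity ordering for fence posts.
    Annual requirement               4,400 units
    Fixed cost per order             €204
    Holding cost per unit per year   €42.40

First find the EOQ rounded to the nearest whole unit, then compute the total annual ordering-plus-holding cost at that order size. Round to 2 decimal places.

€8,724.48

2DS/H = 2·4,400·204/42.4 = 42,339.62
EOQ = √42,339.62 ≈ 205.77 → Q = 206 units
Orders/yr = 4,400/206 = 21.359; ordering cost = 21.359 × €204 = €4,357.28
Average inventory = 206/2 = 103; holding cost = 103 × €42.4 = €4,367.20
Total = €4,357.28 + €4,367.20 = €8,724.48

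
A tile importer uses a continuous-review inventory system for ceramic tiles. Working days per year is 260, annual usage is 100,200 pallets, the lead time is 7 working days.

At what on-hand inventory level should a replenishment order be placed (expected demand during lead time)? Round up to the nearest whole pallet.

Daily demand d = 100,200 / 260 = 385.385 pallets/day
Demand during lead time = 385.385 × 7 = 2,697.69
Reorder point = 2,697.69 → round up

2,698 pallets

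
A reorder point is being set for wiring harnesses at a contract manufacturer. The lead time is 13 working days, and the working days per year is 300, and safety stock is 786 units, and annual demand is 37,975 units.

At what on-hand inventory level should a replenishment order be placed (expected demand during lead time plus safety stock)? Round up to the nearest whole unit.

2,432 units

Daily demand d = 37,975 / 300 = 126.583 units/day
Demand during lead time = 126.583 × 13 = 1,645.58
Reorder point = 1,645.58 + 786 = 2,431.58 → round up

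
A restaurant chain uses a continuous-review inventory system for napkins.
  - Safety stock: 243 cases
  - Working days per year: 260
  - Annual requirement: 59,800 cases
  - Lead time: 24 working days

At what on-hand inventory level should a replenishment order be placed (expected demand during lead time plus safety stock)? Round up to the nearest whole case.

Daily demand d = 59,800 / 260 = 230.000 cases/day
Demand during lead time = 230.000 × 24 = 5,520.00
Reorder point = 5,520.00 + 243 = 5,763.00 → round up

5,763 cases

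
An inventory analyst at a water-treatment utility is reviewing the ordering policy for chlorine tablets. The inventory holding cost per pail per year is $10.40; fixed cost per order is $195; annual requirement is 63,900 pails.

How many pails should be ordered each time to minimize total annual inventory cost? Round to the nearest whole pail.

1,548 pails

Q* = √(2·D·S / H) = √(2·63,900·195 / 10.4) = √2,396,250.0 ≈ 1,547.98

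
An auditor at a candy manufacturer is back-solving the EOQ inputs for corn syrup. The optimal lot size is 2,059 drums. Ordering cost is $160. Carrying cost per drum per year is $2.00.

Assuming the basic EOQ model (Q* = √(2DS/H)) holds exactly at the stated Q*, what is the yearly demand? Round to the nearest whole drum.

From Q* = √(2DS/H) ⇒ Q*² = 2DS/H.
D = Q²H / (2S) = 2,059² × 2 / (2 × 160) = 26,496.76

26,497 drums per year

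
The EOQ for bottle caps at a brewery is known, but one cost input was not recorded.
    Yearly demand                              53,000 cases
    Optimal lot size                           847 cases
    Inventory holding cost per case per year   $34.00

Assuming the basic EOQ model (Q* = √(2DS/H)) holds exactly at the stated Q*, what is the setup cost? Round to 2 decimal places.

$230.11

Since Q* = (2DS/H)^½, squaring gives Q*²·H = 2DS.
S = Q²H / (2D) = 847² × 34 / (2 × 53,000) = 230.1123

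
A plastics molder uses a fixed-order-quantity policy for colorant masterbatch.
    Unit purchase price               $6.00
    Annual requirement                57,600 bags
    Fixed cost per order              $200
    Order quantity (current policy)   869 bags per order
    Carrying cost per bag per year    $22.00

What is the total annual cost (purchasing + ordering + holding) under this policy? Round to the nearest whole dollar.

Orders/yr = 57,600/869 = 66.283; ordering cost = 66.283 × $200 = $13,256.62
Average inventory = 869/2 = 434.5; holding cost = 434.5 × $22 = $9,559.00
Purchase cost = D·C = 57,600 × 6 = $345,600.00
Total = $13,256.62 + $9,559.00 + $345,600.00 = $368,415.62

$368,416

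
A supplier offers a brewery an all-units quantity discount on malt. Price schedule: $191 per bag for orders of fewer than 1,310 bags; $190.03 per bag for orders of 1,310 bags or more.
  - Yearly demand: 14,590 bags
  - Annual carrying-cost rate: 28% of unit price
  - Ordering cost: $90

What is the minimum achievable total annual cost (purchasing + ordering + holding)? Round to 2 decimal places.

H₁ = 28%×$191 = $53.4800;  H₂ = 28%×$190.03 = $53.2084
EOQ₁ = √(2×14,590×90/53.4800) = 221.60  (< 1,310, feasible at tier 1)
EOQ₂ = √(2×14,590×90/53.2084) = 222.16  (< 1,310 → use Q = 1,310 at tier-2 price)
TC(tier 1 (EOQ₁), Q≈221.6) = $2,798,541.13
TC(tier 2, Q≈1,310.0) = $2,808,391.57
Minimum at tier 1 (EOQ₁): $2,798,541.13

$2,798,541.13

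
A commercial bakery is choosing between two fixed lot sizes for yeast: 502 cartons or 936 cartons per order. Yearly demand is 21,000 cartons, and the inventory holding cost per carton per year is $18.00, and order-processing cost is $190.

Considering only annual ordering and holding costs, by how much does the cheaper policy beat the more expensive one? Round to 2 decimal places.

TC(Q) = (D/Q)S + (Q/2)H
TC(502) = (21,000/502)×190 + (502/2)×18 = $12,466.21
TC(936) = (21,000/936)×190 + (936/2)×18 = $12,686.82
Cheaper: Q = 502.  Difference = $220.61

$220.61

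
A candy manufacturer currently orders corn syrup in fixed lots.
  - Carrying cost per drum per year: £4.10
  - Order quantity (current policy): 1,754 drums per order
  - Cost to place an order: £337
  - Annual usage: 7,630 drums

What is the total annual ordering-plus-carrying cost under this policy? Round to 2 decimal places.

Annual ordering cost = (D/Q)·S = (7,630/1,754) × 337 = £1,465.97
Annual holding cost  = (Q/2)·H = (1,754/2) × 4.1 = £3,595.70
Total = £1,465.97 + £3,595.70 = £5,061.67

£5,061.67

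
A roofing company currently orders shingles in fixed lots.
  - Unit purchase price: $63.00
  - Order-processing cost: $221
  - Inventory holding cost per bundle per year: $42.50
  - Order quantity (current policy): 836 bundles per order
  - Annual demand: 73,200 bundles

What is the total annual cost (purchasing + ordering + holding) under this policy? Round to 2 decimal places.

Ordering: D/Q × S = 73,200/836 × $221 = $19,350.72
Holding:  Q/2 × H = 836/2 × $42.5 = $17,765.00
Purchase cost = D·C = 73,200 × 63 = $4,611,600.00
Total = $19,350.72 + $17,765.00 + $4,611,600.00 = $4,648,715.72

$4,648,715.72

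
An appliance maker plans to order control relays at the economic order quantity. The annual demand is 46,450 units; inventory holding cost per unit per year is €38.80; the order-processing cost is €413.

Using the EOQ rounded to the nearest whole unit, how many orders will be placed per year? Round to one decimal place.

Optimal lot size Q* = (2 × 46,450 × €413 / €38.8)^½ ≈ 994.41 → Q = 994
Orders per year = D/Q = 46,450 / 994 = 46.730

46.7 orders per year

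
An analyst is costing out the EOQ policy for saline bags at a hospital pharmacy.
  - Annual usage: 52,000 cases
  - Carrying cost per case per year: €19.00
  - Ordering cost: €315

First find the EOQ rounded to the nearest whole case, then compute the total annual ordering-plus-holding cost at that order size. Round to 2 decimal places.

€24,948.75

Q* = √(2·D·S / H) = √(2·52,000·315 / 19) = √1,724,210.5 ≈ 1,313.09 → Q = 1,313 cases
Ordering: D/Q × S = 52,000/1,313 × €315 = €12,475.25
Holding:  Q/2 × H = 1,313/2 × €19 = €12,473.50
Total = €12,475.25 + €12,473.50 = €24,948.75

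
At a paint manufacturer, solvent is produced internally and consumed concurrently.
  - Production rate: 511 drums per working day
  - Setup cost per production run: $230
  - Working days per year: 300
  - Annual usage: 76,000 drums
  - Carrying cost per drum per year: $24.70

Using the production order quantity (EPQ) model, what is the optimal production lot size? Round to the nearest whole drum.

Daily demand d = 76,000/300 = 253.333; p = 511; 1 − d/p = 0.50424
EPQ = √(2DS / (H(1 − d/p)))
    = √(2 × 76,000 × 230 / (24.7 × 0.50424)) ≈ 1,675.40

1,675 drums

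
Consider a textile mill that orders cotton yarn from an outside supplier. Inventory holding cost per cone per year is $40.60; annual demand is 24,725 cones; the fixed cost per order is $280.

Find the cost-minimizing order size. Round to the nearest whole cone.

584 cones

Optimal lot size Q* = (2 × 24,725 × $280 / $40.6)^½ ≈ 583.98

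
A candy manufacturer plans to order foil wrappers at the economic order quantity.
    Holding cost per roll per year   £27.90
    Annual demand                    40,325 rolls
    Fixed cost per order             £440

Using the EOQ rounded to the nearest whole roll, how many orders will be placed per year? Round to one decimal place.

EOQ = √(2DS/H) = √(2 × 40,325 × 440 / 27.9)
    = √(1,271,899.64) ≈ 1,127.79 → Q = 1,128
Orders per year = D/Q = 40,325 / 1,128 = 35.749

35.7 orders per year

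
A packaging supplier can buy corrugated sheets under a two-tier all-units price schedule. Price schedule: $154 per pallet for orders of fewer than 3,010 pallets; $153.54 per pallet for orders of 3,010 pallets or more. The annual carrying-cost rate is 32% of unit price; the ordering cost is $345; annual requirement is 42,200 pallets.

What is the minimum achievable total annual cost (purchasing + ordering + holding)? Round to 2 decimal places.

$6,536,680.54

H₁ = 32%×$154 = $49.2800;  H₂ = 32%×$153.54 = $49.1328
EOQ₁ = √(2×42,200×345/49.2800) = 768.68  (< 3,010, feasible at tier 1)
EOQ₂ = √(2×42,200×345/49.1328) = 769.83  (< 3,010 → use Q = 3,010 at tier-2 price)
TC(tier 1 (EOQ₁), Q≈768.7) = $6,536,680.54
TC(tier 2, Q≈3,010.0) = $6,558,169.74
Minimum at tier 1 (EOQ₁): $6,536,680.54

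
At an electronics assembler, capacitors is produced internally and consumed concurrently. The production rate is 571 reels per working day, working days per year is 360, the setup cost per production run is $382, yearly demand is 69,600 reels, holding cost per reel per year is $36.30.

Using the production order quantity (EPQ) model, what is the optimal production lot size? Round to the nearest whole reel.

1,488 reels

d = 69,600/360 = 193.3333 reels/day;  effective holding cost H(1 − d/p) = 36.3·(1 − 193.3333/571) = 24.00928
Q* = √(2DS / H_eff) = √(2·69,600·382 / 24.00928) ≈ 1,488.20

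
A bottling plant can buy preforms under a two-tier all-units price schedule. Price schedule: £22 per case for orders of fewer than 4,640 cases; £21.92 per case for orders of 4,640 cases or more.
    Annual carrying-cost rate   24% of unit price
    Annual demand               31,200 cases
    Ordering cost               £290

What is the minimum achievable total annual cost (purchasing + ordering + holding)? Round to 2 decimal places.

H₁ = 24%×£22 = £5.2800;  H₂ = 24%×£21.92 = £5.2608
EOQ₁ = √(2×31,200×290/5.2800) = 1,851.29  (< 4,640, feasible at tier 1)
EOQ₂ = √(2×31,200×290/5.2608) = 1,854.66  (< 4,640 → use Q = 4,640 at tier-2 price)
TC(tier 1 (EOQ₁), Q≈1,851.3) = £696,174.81
TC(tier 2, Q≈4,640.0) = £698,059.06
Minimum at tier 1 (EOQ₁): £696,174.81

£696,174.81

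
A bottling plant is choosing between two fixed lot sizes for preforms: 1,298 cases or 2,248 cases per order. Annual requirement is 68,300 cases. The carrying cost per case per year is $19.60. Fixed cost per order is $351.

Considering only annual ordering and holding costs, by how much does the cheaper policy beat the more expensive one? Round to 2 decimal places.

$1,504.86

Annual cost at Q: ordering D·S/Q plus holding Q·H/2.
TC(1,298) = (68,300/1,298)×351 + (1,298/2)×19.6 = $31,189.81
TC(2,248) = (68,300/2,248)×351 + (2,248/2)×19.6 = $32,694.68
Cheaper: Q = 1,298.  Difference = $1,504.86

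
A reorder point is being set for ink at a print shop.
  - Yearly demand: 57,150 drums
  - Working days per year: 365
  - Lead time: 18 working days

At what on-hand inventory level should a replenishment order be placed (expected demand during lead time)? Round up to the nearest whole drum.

Daily demand d = 57,150 / 365 = 156.575 drums/day
Demand during lead time = 156.575 × 18 = 2,818.36
Reorder point = 2,818.36 → round up

2,819 drums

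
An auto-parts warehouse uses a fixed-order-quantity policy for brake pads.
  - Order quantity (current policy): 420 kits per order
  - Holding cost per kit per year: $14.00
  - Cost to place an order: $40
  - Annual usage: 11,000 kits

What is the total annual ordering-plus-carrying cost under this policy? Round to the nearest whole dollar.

$3,988

Ordering: D/Q × S = 11,000/420 × $40 = $1,047.62
Holding:  Q/2 × H = 420/2 × $14 = $2,940.00
Total = $1,047.62 + $2,940.00 = $3,987.62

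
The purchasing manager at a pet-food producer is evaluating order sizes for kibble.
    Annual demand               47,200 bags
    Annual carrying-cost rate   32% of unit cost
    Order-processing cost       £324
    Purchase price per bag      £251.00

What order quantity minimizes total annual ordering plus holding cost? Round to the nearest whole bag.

Carrying cost H = £251 × 32% = £80.3200/bag/yr
EOQ = √(2DS/H) = √(2 × 47,200 × 324 / 80.32)
    = √(380,796.81) ≈ 617.09

617 bags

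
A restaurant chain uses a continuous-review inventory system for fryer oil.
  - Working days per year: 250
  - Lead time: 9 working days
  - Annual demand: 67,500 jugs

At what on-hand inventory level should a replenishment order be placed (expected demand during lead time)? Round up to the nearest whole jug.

2,430 jugs

Daily demand d = 67,500 / 250 = 270.000 jugs/day
Demand during lead time = 270.000 × 9 = 2,430.00
Reorder point = 2,430.00 → round up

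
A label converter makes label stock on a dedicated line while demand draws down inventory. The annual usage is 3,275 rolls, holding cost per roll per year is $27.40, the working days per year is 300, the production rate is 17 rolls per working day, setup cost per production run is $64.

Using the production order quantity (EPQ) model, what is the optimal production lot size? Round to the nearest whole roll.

d = 3,275/300 = 10.9167 rolls/day;  effective holding cost H(1 − d/p) = 27.4·(1 − 10.9167/17) = 9.80490
Q* = √(2DS / H_eff) = √(2·3,275·64 / 9.80490) ≈ 206.77

207 rolls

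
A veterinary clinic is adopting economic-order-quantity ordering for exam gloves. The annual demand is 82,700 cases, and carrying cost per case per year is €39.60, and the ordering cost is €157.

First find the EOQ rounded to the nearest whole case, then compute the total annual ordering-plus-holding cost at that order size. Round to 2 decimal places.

EOQ = √(2DS/H) = √(2 × 82,700 × 157 / 39.6)
    = √(655,752.53) ≈ 809.79 → Q = 810 cases
Annual ordering cost = (D/Q)·S = (82,700/810) × 157 = €16,029.51
Annual holding cost  = (Q/2)·H = (810/2) × 39.6 = €16,038.00
Total = €16,029.51 + €16,038.00 = €32,067.51

€32,067.51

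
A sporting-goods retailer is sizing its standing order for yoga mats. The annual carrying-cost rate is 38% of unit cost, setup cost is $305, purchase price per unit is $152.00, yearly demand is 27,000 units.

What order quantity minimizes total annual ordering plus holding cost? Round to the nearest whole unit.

Carrying cost H = $152 × 38% = $57.7600/unit/yr
Optimal lot size Q* = (2 × 27,000 × $305 / $57.76)^½ ≈ 533.99

534 units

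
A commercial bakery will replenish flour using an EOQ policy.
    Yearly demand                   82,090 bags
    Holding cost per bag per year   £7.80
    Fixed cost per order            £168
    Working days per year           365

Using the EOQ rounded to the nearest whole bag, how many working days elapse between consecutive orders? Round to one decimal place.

8.4 days

2DS/H = 2·82,090·168/7.8 = 3,536,184.62
EOQ = √3,536,184.62 ≈ 1,880.47 → Q = 1,880 bags
T = Q/D × 365 days = 1,880/82,090 × 365 = 8.359 days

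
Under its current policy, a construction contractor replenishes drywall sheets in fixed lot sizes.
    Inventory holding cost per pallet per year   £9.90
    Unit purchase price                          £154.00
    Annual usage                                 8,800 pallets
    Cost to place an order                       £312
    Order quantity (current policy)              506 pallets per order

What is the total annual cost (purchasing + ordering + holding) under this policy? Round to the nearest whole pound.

£1,363,131

Ordering: D/Q × S = 8,800/506 × £312 = £5,426.09
Holding:  Q/2 × H = 506/2 × £9.9 = £2,504.70
Purchase cost = D·C = 8,800 × 154 = £1,355,200.00
Total = £5,426.09 + £2,504.70 + £1,355,200.00 = £1,363,130.79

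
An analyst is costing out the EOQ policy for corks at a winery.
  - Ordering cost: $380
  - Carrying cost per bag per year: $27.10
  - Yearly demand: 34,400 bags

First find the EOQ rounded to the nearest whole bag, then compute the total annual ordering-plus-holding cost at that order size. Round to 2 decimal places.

Optimal lot size Q* = (2 × 34,400 × $380 / $27.1)^½ ≈ 982.20 → Q = 982 bags
Ordering: D/Q × S = 34,400/982 × $380 = $13,311.61
Holding:  Q/2 × H = 982/2 × $27.1 = $13,306.10
Total = $13,311.61 + $13,306.10 = $26,617.71

$26,617.71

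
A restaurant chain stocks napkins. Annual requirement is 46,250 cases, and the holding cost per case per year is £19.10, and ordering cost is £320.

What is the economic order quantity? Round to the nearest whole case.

EOQ = √(2DS/H) = √(2 × 46,250 × 320 / 19.1)
    = √(1,549,738.22) ≈ 1,244.88

1,245 cases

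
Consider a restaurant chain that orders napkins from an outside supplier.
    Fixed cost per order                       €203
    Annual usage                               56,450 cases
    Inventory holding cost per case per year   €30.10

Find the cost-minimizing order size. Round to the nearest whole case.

2DS/H = 2·56,450·203/30.1 = 761,418.60
EOQ = √761,418.60 ≈ 872.59

873 cases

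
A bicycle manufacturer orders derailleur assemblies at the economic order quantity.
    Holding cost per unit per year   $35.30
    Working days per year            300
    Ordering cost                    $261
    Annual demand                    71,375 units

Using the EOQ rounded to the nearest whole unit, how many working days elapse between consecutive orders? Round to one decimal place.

4.3 days

2DS/H = 2·71,375·261/35.3 = 1,055,460.34
EOQ = √1,055,460.34 ≈ 1,027.36 → Q = 1,027 units
Days between orders = 300 / (D/Q) = 300 / 69.499 ≈ 4.317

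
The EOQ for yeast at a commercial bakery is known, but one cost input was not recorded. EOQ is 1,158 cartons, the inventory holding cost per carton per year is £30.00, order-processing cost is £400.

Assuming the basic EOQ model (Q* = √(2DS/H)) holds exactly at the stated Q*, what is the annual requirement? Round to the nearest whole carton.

Since Q* = (2DS/H)^½, squaring gives Q*²·H = 2DS.
D = Q²H / (2S) = 1,158² × 30 / (2 × 400) = 50,286.15

50,286 cartons per year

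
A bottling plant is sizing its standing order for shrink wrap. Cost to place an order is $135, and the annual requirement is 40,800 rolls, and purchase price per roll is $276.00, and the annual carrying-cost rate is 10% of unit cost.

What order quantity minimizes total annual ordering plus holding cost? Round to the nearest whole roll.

Carrying cost H = $276 × 10% = $27.6000/roll/yr
2DS/H = 2·40,800·135/27.6 = 399,130.43
EOQ = √399,130.43 ≈ 631.77

632 rolls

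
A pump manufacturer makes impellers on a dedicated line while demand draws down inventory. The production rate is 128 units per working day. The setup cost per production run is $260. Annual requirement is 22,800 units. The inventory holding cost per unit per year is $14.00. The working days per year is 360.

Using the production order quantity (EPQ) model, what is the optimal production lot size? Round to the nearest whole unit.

1,295 units

Daily demand d = 22,800/360 = 63.333; p = 128; 1 − d/p = 0.50521
EPQ = √(2DS / (H(1 − d/p)))
    = √(2 × 22,800 × 260 / (14 × 0.50521)) ≈ 1,294.70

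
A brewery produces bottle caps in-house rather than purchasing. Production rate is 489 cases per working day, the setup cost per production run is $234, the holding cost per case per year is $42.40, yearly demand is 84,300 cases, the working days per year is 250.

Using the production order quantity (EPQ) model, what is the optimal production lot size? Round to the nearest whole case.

d = 84,300/250 = 337.2000 cases/day;  effective holding cost H(1 − d/p) = 42.4·(1 − 337.2000/489) = 13.16221
Q* = √(2DS / H_eff) = √(2·84,300·234 / 13.16221) ≈ 1,731.30

1,731 cases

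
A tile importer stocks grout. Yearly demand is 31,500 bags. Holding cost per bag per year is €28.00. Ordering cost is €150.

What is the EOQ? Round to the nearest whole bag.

581 bags

2DS/H = 2·31,500·150/28 = 337,500.00
EOQ = √337,500.00 ≈ 580.95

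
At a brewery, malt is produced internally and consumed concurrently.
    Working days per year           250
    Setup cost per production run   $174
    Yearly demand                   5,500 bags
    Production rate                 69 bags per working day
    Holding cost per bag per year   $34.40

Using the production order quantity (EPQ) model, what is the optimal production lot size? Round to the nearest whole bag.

Daily demand d = 5,500/250 = 22.000; p = 69; 1 − d/p = 0.68116
EPQ = √(2DS / (H(1 − d/p)))
    = √(2 × 5,500 × 174 / (34.4 × 0.68116)) ≈ 285.80

286 bags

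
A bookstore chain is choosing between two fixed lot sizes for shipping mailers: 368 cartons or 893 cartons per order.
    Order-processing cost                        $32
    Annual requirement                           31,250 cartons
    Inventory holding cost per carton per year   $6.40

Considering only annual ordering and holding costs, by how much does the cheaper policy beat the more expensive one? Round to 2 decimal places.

$82.43

For each Q, cost = (D/Q)·S + (Q/2)·H.
TC(368) = (31,250/368)×32 + (368/2)×6.4 = $3,894.99
TC(893) = (31,250/893)×32 + (893/2)×6.4 = $3,977.42
Cheaper: Q = 368.  Difference = $82.43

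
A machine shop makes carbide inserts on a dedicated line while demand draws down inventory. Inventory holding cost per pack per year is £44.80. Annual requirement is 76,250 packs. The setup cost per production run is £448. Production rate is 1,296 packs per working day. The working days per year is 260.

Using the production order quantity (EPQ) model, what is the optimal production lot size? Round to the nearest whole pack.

Daily demand d = 76,250/260 = 293.269; p = 1296; 1 − d/p = 0.77371
EPQ = √(2DS / (H(1 − d/p)))
    = √(2 × 76,250 × 448 / (44.8 × 0.77371)) ≈ 1,403.93

1,404 packs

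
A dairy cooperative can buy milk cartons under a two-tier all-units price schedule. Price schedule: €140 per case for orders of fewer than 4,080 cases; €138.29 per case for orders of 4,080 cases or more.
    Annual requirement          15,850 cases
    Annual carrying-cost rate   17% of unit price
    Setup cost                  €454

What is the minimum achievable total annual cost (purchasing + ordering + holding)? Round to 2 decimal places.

€2,237,507.43

H₁ = 17%×€140 = €23.8000;  H₂ = 17%×€138.29 = €23.5093
EOQ₁ = √(2×15,850×454/23.8000) = 777.62  (< 4,080, feasible at tier 1)
EOQ₂ = √(2×15,850×454/23.5093) = 782.42  (< 4,080 → use Q = 4,080 at tier-2 price)
TC(tier 1 (EOQ₁), Q≈777.6) = €2,237,507.43
TC(tier 2, Q≈4,080.0) = €2,241,619.17
Minimum at tier 1 (EOQ₁): €2,237,507.43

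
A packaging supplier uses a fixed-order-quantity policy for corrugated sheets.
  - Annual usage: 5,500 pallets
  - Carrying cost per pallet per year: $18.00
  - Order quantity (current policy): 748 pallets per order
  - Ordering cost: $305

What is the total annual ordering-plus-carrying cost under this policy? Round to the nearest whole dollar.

Orders/yr = 5,500/748 = 7.353; ordering cost = 7.353 × $305 = $2,242.65
Average inventory = 748/2 = 374; holding cost = 374 × $18 = $6,732.00
Total = $2,242.65 + $6,732.00 = $8,974.65

$8,975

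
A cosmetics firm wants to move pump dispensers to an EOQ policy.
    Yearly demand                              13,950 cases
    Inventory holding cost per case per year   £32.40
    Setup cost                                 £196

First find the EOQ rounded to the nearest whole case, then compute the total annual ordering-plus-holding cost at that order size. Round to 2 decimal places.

£13,310.75

EOQ = √(2DS/H) = √(2 × 13,950 × 196 / 32.4)
    = √(168,777.78) ≈ 410.83 → Q = 411 cases
Annual ordering cost = (D/Q)·S = (13,950/411) × 196 = £6,652.55
Annual holding cost  = (Q/2)·H = (411/2) × 32.4 = £6,658.20
Total = £6,652.55 + £6,658.20 = £13,310.75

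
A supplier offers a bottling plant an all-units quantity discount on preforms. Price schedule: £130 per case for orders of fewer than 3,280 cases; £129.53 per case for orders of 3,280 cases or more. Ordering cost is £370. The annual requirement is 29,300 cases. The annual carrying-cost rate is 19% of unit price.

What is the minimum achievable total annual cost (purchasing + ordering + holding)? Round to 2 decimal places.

H₁ = 19%×£130 = £24.7000;  H₂ = 19%×£129.53 = £24.6107
EOQ₁ = √(2×29,300×370/24.7000) = 936.92  (< 3,280, feasible at tier 1)
EOQ₂ = √(2×29,300×370/24.6107) = 938.62  (< 3,280 → use Q = 3,280 at tier-2 price)
TC(tier 1 (EOQ₁), Q≈936.9) = £3,832,141.85
TC(tier 2, Q≈3,280.0) = £3,838,895.73
Minimum at tier 1 (EOQ₁): £3,832,141.85

£3,832,141.85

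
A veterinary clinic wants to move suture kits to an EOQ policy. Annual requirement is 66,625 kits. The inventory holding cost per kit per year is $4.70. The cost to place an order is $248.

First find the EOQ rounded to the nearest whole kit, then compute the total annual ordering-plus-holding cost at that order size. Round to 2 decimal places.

EOQ = √(2DS/H) = √(2 × 66,625 × 248 / 4.7)
    = √(7,031,063.83) ≈ 2,651.62 → Q = 2,652 kits
Annual ordering cost = (D/Q)·S = (66,625/2,652) × 248 = $6,230.39
Annual holding cost  = (Q/2)·H = (2,652/2) × 4.7 = $6,232.20
Total = $6,230.39 + $6,232.20 = $12,462.59

$12,462.59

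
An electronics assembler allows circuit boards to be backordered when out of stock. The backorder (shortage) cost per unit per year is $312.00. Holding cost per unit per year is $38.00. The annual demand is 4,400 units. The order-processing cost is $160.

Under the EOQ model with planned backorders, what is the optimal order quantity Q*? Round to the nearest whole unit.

Q* = √(2DS/H) · √((H + b)/b)
   = √(2 × 4,400 × 160 / 38) · √((38 + 312) / 312)
   = 192.491 × 1.0591 ≈ 203.88

204 units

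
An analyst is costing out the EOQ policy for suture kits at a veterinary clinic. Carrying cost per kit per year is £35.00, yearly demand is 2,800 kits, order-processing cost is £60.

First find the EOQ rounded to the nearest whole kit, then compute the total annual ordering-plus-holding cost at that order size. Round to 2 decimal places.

2DS/H = 2·2,800·60/35 = 9,600.00
EOQ = √9,600.00 ≈ 97.98 → Q = 98 kits
Orders/yr = 2,800/98 = 28.571; ordering cost = 28.571 × £60 = £1,714.29
Average inventory = 98/2 = 49; holding cost = 49 × £35 = £1,715.00
Total = £1,714.29 + £1,715.00 = £3,429.29

£3,429.29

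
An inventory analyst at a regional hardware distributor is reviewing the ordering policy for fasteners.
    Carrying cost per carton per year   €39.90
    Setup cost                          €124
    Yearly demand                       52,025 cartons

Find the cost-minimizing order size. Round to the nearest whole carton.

EOQ = √(2DS/H) = √(2 × 52,025 × 124 / 39.9)
    = √(323,363.41) ≈ 568.65

569 cartons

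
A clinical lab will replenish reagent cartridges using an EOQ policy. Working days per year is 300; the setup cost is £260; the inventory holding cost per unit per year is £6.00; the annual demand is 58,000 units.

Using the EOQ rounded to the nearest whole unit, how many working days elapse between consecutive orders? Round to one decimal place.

11.6 days

2DS/H = 2·58,000·260/6 = 5,026,666.67
EOQ = √5,026,666.67 ≈ 2,242.02 → Q = 2,242 units
Cycle time = (working days × Q)/D = (300 × 2,242) / 58,000 = 11.597 days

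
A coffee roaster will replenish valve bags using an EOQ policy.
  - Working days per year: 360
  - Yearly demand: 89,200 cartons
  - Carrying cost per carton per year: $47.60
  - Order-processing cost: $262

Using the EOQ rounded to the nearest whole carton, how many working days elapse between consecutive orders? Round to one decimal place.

2DS/H = 2·89,200·262/47.6 = 981,949.58
EOQ = √981,949.58 ≈ 990.93 → Q = 991 cartons
Cycle time = (working days × Q)/D = (360 × 991) / 89,200 = 4.000 days

4.0 days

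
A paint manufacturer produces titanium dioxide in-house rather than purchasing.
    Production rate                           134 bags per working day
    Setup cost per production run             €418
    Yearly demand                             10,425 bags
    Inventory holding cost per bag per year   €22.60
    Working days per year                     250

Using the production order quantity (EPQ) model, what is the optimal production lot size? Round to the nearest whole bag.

d = 10,425/250 = 41.7000 bags/day;  effective holding cost H(1 − d/p) = 22.6·(1 − 41.7000/134) = 15.56701
Q* = √(2DS / H_eff) = √(2·10,425·418 / 15.56701) ≈ 748.24

748 bags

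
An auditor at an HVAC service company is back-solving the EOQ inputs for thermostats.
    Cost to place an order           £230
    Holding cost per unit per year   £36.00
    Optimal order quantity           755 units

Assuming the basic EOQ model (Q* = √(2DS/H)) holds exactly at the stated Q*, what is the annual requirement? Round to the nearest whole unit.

44,611 units per year

Since Q* = (2DS/H)^½, squaring gives Q*²·H = 2DS.
D = Q²H / (2S) = 755² × 36 / (2 × 230) = 44,610.65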